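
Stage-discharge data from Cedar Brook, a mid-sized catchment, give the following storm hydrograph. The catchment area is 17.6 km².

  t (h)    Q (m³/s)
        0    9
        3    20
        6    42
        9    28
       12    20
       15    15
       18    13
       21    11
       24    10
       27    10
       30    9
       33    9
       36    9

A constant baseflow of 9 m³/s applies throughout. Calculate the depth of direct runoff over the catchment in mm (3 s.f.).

Direct runoff: 0.0, 11.0, 33.0, 19.0, 11.0, 6.0, 4.0, 2.0, 1.0, 1.0, 0.0, 0.0, 0.0 m³/s; ΣQ_DR = 88.00 m³/s.
V = ΣQ_DR · Δt = 88.00 × 10800 s = 9.504 × 10^5 m³.
Over A = 17.6 km², depth = V / A = 54.0 mm.

d ≈ 54.0 mm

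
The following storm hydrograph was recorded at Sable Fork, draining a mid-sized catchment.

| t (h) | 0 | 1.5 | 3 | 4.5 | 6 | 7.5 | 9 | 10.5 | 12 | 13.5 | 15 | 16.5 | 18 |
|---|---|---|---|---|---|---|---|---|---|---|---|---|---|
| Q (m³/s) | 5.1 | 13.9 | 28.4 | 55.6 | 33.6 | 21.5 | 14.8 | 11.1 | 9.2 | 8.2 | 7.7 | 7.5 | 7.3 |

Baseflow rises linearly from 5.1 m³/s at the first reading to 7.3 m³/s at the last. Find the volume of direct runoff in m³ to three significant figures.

V ≈ 7.74 × 10^5 m³

Direct-runoff ordinates (Q − Q_b): 0.00, 8.62, 22.93, 49.95, 27.77, 15.48, 8.60, 4.72, 2.63, 1.45, 0.77, 0.38, 0.00 m³/s.
ΣQ_DR = 143.3 m³/s.
With Δt = 1.5 h = 5400 s, V = ΣQ_DR · Δt = 143.3 × 5400 = 7.74 × 10^5 m³.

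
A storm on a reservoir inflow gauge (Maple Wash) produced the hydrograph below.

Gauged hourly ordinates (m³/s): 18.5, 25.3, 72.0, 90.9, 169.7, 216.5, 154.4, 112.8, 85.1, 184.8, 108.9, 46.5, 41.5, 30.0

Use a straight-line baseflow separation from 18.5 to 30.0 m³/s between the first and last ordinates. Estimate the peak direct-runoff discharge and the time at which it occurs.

Subtracting baseflow gives direct-runoff ordinates: 0.00, 5.92, 51.73, 69.75, 147.66, 193.58, 130.59, 88.11, 59.52, 158.34, 81.55, 18.27, 12.38, 0.00 m³/s.
The maximum is 193.58 m³/s, occurring at the reading for t = 5 h.

Q_p = 193.58 m³/s at t = 5 h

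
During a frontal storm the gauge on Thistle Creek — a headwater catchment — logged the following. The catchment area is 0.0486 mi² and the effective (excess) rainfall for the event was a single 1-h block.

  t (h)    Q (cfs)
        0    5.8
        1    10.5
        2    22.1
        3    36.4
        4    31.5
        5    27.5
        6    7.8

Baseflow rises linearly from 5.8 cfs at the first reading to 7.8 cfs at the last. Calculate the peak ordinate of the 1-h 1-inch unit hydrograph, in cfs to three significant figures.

Direct runoff: 0.00, 4.37, 15.63, 29.60, 24.37, 20.03, 0.00 cfs; ΣQ_DR = 94.00 cfs, peak = 29.60 cfs.
Runoff depth d = ΣQ_DR·Δt / A = 94.00 × 3600 / (0.0486 mi²) = 2.997 in.
The 1-inch UH is the DRH scaled by (1 in)/d, so U_p = 29.60 × 1/2.997 = 9.88 cfs.

U_p ≈ 9.88 cfs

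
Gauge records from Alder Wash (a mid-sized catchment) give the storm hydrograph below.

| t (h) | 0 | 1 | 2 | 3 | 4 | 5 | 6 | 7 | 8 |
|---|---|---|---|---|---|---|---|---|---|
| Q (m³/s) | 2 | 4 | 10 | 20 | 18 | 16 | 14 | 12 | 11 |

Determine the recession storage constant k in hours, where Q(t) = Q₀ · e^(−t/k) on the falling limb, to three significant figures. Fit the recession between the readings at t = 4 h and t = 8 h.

On the falling limb, Q drops from 18 to 11 m³/s between t = 4 h and t = 8 h (Δt = 4 h).
k = −Δt / ln(Q₂/Q₁) = −4 / ln(11/18) = 8.12 h.

k ≈ 8.12 h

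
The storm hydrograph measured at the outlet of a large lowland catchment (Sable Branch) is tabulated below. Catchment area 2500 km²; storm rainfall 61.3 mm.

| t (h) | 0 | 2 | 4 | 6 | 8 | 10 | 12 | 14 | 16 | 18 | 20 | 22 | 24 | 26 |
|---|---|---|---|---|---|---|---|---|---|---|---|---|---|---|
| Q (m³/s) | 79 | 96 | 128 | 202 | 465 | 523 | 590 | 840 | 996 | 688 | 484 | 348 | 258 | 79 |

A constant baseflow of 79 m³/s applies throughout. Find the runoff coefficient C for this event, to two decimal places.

C ≈ 0.22

ΣQ_DR = 4670 m³/s; V = ΣQ_DR·Δt = 3.362 × 10^7 m³.
Runoff depth d = V / A = 13.45 mm.
C = d / P = 13.45 / 61.3 = 0.22.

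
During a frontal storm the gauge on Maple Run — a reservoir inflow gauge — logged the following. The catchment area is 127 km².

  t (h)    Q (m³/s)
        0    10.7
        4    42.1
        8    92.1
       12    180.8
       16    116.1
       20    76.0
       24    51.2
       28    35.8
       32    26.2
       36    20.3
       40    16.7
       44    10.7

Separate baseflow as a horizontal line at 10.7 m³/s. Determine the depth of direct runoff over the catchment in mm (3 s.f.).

d ≈ 62.4 mm

Direct runoff: 0.0, 31.4, 81.4, 170.1, 105.4, 65.3, 40.5, 25.1, 15.5, 9.6, 6.0, 0.0 m³/s; ΣQ_DR = 550.3 m³/s.
V = ΣQ_DR · Δt = 550.3 × 14400 s = 7.924 × 10^6 m³.
Over A = 127 km², depth = V / A = 62.4 mm.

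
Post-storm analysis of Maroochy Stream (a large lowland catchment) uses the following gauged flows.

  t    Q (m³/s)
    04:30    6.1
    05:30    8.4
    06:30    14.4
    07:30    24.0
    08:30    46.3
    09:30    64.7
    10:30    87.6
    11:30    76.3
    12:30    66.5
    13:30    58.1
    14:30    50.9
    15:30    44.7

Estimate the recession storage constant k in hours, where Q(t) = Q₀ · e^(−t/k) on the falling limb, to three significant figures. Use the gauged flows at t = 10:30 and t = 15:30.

On the falling limb, Q drops from 87.6 to 44.7 m³/s between t = 10:30 and t = 15:30 (Δt = 5 h).
k = −Δt / ln(Q₂/Q₁) = −5 / ln(44.7/87.6) = 7.43 h.

k ≈ 7.43 h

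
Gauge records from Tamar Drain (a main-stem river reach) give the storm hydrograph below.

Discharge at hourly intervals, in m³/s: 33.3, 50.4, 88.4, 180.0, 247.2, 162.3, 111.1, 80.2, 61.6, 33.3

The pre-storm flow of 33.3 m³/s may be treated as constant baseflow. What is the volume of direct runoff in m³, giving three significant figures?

V ≈ 2.57 × 10^6 m³

Direct-runoff ordinates (Q − Q_b): 0.0, 17.1, 55.1, 146.7, 213.9, 129.0, 77.8, 46.9, 28.3, 0.0 m³/s.
ΣQ_DR = 714.8 m³/s.
With Δt = 1 h = 3600 s, V = ΣQ_DR · Δt = 714.8 × 3600 = 2.57 × 10^6 m³.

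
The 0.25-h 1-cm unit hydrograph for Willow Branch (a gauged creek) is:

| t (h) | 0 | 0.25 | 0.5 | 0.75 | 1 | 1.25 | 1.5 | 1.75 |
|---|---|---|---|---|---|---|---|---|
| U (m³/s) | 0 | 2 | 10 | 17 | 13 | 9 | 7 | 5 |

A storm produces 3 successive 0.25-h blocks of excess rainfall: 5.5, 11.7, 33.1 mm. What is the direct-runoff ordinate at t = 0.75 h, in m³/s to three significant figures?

By discrete convolution, Q_j = Σ (P_i / 10 mm) · U_{j−i}.
At t = 0.75 h (j=3): Q = (5.5/10)·17 + (11.7/10)·10 + (33.1/10)·2 = 27.7 m³/s.

Q ≈ 27.7 m³/s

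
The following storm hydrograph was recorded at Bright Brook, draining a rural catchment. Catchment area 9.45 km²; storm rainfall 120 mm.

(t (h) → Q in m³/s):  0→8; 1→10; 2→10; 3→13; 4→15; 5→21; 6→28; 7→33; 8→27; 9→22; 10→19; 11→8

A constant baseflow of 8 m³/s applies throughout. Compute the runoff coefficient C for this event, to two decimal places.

ΣQ_DR = 118.0 m³/s; V = ΣQ_DR·Δt = 4.248 × 10^5 m³.
Runoff depth d = V / A = 44.95 mm.
C = d / P = 44.95 / 120 = 0.37.

C ≈ 0.37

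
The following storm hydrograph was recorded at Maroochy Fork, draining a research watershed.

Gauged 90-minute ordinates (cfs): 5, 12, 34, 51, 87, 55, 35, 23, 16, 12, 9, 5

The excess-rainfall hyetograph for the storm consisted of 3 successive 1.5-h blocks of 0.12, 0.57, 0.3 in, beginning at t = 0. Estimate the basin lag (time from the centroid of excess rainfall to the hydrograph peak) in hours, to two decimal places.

t_L ≈ 3.48 h

Centroid of excess rainfall: t_c = Σ P_i·t̄_i / ΣP_i = 2.5227 h (block centres at 0.75, 2.25, 3.75 h).
Hydrograph peak occurs at t = 6 h, so basin lag t_L = 6 − 2.5227 = 3.48 h.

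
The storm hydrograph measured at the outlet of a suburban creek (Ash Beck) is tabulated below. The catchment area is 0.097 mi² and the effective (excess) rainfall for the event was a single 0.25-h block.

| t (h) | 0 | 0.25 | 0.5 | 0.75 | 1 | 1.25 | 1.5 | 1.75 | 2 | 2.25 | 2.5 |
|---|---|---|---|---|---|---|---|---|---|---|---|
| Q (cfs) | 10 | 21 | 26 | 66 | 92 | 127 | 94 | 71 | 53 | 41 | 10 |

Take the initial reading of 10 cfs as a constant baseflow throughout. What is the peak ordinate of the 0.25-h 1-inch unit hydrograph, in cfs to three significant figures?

Direct runoff: 0.0, 11.0, 16.0, 56.0, 82.0, 117.0, 84.0, 61.0, 43.0, 31.0, 0.0 cfs; ΣQ_DR = 501.0 cfs, peak = 117.0 cfs.
Runoff depth d = ΣQ_DR·Δt / A = 501.0 × 900 / (0.097 mi²) = 2.001 in.
The 1-inch UH is the DRH scaled by (1 in)/d, so U_p = 117.0 × 1/2.001 = 58.5 cfs.

U_p ≈ 58.5 cfs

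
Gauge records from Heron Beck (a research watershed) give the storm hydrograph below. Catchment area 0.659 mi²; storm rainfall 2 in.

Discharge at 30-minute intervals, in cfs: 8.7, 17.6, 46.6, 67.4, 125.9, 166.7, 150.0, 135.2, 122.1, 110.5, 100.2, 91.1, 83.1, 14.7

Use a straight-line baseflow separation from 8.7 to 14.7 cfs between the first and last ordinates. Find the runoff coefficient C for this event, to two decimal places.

ΣQ_DR = 1076 cfs; V = ΣQ_DR·Δt = 1.937 × 10^6 ft³.
Runoff depth d = V / A = 1.265 in.
C = d / P = 1.265 / 2 = 0.63.

C ≈ 0.63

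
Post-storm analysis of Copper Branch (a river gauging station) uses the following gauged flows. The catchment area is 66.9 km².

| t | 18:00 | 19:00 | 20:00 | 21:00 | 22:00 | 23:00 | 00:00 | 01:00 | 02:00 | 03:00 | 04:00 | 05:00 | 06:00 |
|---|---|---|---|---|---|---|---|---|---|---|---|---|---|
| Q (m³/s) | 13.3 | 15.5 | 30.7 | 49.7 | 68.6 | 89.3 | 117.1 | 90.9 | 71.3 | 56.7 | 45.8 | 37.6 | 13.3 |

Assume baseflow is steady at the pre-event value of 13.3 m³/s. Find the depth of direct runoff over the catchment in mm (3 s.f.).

d ≈ 28.4 mm

Direct runoff: 0.0, 2.2, 17.4, 36.4, 55.3, 76.0, 103.8, 77.6, 58.0, 43.4, 32.5, 24.3, 0.0 m³/s; ΣQ_DR = 526.9 m³/s.
V = ΣQ_DR · Δt = 526.9 × 3600 s = 1.897 × 10^6 m³.
Over A = 66.9 km², depth = V / A = 28.4 mm.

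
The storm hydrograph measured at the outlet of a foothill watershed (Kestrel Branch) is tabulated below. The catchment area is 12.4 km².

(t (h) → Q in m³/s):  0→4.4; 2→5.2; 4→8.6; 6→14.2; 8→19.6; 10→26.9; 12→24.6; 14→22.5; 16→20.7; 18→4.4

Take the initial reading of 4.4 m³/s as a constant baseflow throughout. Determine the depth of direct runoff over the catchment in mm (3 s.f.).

Direct runoff: 0.0, 0.8, 4.2, 9.8, 15.2, 22.5, 20.2, 18.1, 16.3, 0.0 m³/s; ΣQ_DR = 107.1 m³/s.
V = ΣQ_DR · Δt = 107.1 × 7200 s = 7.711 × 10^5 m³.
Over A = 12.4 km², depth = V / A = 62.2 mm.

d ≈ 62.2 mm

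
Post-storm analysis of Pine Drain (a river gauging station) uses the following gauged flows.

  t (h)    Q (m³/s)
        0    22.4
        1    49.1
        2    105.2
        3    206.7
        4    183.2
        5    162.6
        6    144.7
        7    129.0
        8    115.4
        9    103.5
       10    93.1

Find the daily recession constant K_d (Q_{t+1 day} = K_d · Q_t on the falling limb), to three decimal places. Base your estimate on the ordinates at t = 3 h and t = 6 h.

K_d ≈ 0.058

Between t = 3 h and t = 6 h the flow falls from 206.7 to 144.7 m³/s over 3×1 h = 3 h.
Per-interval ratio K = (144.7/206.7)^(1/3) = 0.8879; K_d = K^(24/1) = 0.058.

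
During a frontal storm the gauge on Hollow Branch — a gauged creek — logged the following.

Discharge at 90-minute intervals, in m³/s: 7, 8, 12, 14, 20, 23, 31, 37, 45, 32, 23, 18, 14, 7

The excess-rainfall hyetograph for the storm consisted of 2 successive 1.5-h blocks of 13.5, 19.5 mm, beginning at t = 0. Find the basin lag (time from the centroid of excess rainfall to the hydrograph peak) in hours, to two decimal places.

Centroid of excess rainfall: t_c = Σ P_i·t̄_i / ΣP_i = 1.6364 h (block centres at 0.75, 2.25 h).
Hydrograph peak occurs at t = 12 h, so basin lag t_L = 12 − 1.6364 = 10.36 h.

t_L ≈ 10.36 h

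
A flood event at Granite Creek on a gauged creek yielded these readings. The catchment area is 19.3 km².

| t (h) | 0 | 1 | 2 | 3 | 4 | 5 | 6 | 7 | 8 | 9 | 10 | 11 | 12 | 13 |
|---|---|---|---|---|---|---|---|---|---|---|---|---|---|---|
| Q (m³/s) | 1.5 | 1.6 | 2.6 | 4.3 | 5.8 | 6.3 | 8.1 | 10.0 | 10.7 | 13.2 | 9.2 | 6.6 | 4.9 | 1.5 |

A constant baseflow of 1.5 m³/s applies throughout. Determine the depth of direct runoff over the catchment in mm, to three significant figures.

d ≈ 12.2 mm

Direct runoff: 0.0, 0.1, 1.1, 2.8, 4.3, 4.8, 6.6, 8.5, 9.2, 11.7, 7.7, 5.1, 3.4, 0.0 m³/s; ΣQ_DR = 65.30 m³/s.
V = ΣQ_DR · Δt = 65.30 × 3600 s = 2.351 × 10^5 m³.
Over A = 19.3 km², depth = V / A = 12.2 mm.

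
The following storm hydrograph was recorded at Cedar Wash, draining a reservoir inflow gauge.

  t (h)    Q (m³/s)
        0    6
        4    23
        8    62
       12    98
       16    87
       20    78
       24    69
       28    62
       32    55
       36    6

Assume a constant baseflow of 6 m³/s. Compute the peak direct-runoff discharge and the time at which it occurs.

Q_p = 92.0 m³/s at t = 12 h

Subtracting baseflow gives direct-runoff ordinates: 0.0, 17.0, 56.0, 92.0, 81.0, 72.0, 63.0, 56.0, 49.0, 0.0 m³/s.
The maximum is 92.0 m³/s, occurring at the reading for t = 12 h.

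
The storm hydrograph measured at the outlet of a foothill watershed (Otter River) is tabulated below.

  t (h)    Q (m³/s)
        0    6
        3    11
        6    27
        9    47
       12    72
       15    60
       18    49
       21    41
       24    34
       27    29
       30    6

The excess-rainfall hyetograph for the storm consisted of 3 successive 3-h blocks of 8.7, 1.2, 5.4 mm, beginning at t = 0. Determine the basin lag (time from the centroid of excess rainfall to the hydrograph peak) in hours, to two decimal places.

t_L ≈ 8.15 h

Centroid of excess rainfall: t_c = Σ P_i·t̄_i / ΣP_i = 3.8529 h (block centres at 1.5, 4.5, 7.5 h).
Hydrograph peak occurs at t = 12 h, so basin lag t_L = 12 − 3.8529 = 8.15 h.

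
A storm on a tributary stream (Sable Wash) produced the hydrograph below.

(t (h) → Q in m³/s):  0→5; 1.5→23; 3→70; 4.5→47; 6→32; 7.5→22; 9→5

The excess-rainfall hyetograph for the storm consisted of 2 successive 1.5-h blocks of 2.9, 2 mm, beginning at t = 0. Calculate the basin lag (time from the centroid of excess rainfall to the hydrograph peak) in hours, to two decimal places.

t_L ≈ 1.64 h

Centroid of excess rainfall: t_c = Σ P_i·t̄_i / ΣP_i = 1.3622 h (block centres at 0.75, 2.25 h).
Hydrograph peak occurs at t = 3 h, so basin lag t_L = 3 − 1.3622 = 1.64 h.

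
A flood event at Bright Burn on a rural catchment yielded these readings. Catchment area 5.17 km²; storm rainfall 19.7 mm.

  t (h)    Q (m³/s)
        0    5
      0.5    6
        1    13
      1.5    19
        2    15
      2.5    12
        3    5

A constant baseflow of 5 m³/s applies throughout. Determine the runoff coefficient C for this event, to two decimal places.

ΣQ_DR = 40.00 m³/s; V = ΣQ_DR·Δt = 72000 m³.
Runoff depth d = V / A = 13.93 mm.
C = d / P = 13.93 / 19.7 = 0.71.

C ≈ 0.71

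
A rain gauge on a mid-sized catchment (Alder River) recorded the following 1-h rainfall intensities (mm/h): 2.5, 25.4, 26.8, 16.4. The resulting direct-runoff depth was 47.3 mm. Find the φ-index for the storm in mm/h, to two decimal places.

φ ≈ 7.10 mm/h

Only the 3 blocks with intensity above φ contribute runoff: 25.4, 26.8, 16.4 mm/h.
Σ(I−φ)·Δt = d  ⇒  (25.4+26.8+16.4 − 3φ)·1 = 47.3
φ = (68.60 − 47.3/1) / 3 = 7.10 mm/h.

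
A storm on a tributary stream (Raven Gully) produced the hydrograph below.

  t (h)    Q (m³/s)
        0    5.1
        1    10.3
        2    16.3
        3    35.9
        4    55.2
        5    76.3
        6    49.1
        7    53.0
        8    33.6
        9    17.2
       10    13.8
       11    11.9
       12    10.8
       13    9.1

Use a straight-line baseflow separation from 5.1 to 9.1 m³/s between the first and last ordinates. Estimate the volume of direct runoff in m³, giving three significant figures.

Direct-runoff ordinates (Q − Q_b): 0.00, 4.89, 10.58, 29.88, 48.87, 69.66, 42.15, 45.75, 26.04, 9.33, 5.62, 3.42, 2.01, 0.00 m³/s.
ΣQ_DR = 298.2 m³/s.
With Δt = 1 h = 3600 s, V = ΣQ_DR · Δt = 298.2 × 3600 = 1.07 × 10^6 m³.

V ≈ 1.07 × 10^6 m³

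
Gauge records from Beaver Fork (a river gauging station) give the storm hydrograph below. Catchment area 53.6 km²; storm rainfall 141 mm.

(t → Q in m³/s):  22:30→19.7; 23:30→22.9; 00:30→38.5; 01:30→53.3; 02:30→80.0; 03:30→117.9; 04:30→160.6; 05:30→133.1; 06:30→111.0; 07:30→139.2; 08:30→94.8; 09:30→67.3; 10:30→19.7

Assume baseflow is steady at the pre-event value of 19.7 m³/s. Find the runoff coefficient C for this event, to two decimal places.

C ≈ 0.38

ΣQ_DR = 801.9 m³/s; V = ΣQ_DR·Δt = 2.887 × 10^6 m³.
Runoff depth d = V / A = 53.86 mm.
C = d / P = 53.86 / 141 = 0.38.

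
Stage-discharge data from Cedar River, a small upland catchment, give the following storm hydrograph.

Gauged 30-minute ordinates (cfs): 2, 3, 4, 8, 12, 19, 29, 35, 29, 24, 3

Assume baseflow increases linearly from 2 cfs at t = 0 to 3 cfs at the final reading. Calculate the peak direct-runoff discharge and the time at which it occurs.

Q_p = 32.30 cfs at t = 3.5 h

Subtracting baseflow gives direct-runoff ordinates: 0.00, 0.90, 1.80, 5.70, 9.60, 16.50, 26.40, 32.30, 26.20, 21.10, 0.00 cfs.
The maximum is 32.30 cfs, occurring at the reading for t = 3.5 h.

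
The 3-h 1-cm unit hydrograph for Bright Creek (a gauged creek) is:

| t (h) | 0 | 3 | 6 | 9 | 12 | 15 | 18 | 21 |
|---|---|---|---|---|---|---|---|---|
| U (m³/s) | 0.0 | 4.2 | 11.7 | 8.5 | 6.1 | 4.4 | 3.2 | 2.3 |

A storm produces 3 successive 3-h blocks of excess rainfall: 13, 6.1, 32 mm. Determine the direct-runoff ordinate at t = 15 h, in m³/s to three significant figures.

Q ≈ 36.6 m³/s

By discrete convolution, Q_j = Σ (P_i / 10 mm) · U_{j−i}.
At t = 15 h (j=5): Q = (13/10)·4.4 + (6.1/10)·6.1 + (32/10)·8.5 = 36.6 m³/s.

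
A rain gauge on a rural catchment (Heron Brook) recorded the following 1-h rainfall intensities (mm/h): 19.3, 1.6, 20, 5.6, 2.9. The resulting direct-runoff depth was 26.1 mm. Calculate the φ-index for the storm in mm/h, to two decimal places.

φ ≈ 6.60 mm/h

Only the 2 blocks with intensity above φ contribute runoff: 19.3, 20 mm/h.
Σ(I−φ)·Δt = d  ⇒  (19.3+20 − 2φ)·1 = 26.1
φ = (39.30 − 26.1/1) / 2 = 6.60 mm/h.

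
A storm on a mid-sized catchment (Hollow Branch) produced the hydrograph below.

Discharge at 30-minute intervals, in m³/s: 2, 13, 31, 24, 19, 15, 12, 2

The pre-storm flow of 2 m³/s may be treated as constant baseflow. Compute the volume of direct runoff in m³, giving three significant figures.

V ≈ 1.84 × 10^5 m³

Direct-runoff ordinates (Q − Q_b): 0.0, 11.0, 29.0, 22.0, 17.0, 13.0, 10.0, 0.0 m³/s.
ΣQ_DR = 102.0 m³/s.
With Δt = 0.5 h = 1800 s, V = ΣQ_DR · Δt = 102.0 × 1800 = 1.84 × 10^5 m³.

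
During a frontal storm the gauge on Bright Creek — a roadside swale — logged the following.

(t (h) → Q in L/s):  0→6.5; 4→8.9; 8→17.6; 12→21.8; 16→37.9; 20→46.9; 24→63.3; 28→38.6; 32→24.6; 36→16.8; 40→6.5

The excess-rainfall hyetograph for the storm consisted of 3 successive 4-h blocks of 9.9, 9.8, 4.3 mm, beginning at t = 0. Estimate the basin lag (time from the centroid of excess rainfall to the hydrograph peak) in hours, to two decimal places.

t_L ≈ 18.93 h

Centroid of excess rainfall: t_c = Σ P_i·t̄_i / ΣP_i = 5.0667 h (block centres at 2, 6, 10 h).
Hydrograph peak occurs at t = 24 h, so basin lag t_L = 24 − 5.0667 = 18.93 h.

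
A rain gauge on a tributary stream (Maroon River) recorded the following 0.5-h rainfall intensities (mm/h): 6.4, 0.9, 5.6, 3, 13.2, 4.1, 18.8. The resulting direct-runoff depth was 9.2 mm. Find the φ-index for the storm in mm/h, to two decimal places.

Only the 2 blocks with intensity above φ contribute runoff: 13.2, 18.8 mm/h.
Σ(I−φ)·Δt = d  ⇒  (13.2+18.8 − 2φ)·0.5 = 9.2
φ = (32.00 − 9.2/0.5) / 2 = 6.80 mm/h.

φ ≈ 6.80 mm/h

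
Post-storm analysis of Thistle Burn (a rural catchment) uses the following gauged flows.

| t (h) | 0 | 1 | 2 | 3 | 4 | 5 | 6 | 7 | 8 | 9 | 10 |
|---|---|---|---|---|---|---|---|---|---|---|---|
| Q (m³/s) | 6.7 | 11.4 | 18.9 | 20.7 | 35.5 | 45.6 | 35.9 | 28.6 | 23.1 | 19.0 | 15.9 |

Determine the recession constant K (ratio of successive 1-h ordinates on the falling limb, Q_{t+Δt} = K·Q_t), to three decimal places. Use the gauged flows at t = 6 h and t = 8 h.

K ≈ 0.802

Using the recession-limb readings at t = 6 h and t = 8 h: Q falls from 35.9 to 23.1 m³/s over 2 intervals.
K = (Q₂/Q₁)^(1/2) = (23.1/35.9)^(1/2) = 0.802.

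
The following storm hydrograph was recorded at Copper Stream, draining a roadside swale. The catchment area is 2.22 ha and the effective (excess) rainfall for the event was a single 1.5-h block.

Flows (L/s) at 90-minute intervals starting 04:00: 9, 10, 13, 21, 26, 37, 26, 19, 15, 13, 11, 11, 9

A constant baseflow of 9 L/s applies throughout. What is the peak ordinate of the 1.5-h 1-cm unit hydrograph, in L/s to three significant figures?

Direct runoff: 0.0, 1.0, 4.0, 12.0, 17.0, 28.0, 17.0, 10.0, 6.0, 4.0, 2.0, 2.0, 0.0 L/s; ΣQ_DR = 103.0 L/s, peak = 28.0 L/s.
Runoff depth d = ΣQ_DR·Δt / A = 103.0 × 5400 / (2.22 ha) = 25.05 mm.
The 1-cm UH is the DRH scaled by (10 mm)/d, so U_p = 28.0 × 10/25.05 = 11.2 L/s.

U_p ≈ 11.2 L/s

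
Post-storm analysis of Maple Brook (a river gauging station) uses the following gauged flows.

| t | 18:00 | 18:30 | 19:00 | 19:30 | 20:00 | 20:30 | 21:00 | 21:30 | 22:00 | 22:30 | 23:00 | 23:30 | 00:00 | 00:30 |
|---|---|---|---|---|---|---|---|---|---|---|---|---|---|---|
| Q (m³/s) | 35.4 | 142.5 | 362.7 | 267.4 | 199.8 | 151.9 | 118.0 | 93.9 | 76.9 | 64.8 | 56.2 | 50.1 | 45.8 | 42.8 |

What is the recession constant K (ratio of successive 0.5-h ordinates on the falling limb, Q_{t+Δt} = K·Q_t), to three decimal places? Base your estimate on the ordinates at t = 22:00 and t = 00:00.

Using the recession-limb readings at t = 22:00 and t = 00:00: Q falls from 76.9 to 45.8 m³/s over 4 intervals.
K = (Q₂/Q₁)^(1/4) = (45.8/76.9)^(1/4) = 0.878.

K ≈ 0.878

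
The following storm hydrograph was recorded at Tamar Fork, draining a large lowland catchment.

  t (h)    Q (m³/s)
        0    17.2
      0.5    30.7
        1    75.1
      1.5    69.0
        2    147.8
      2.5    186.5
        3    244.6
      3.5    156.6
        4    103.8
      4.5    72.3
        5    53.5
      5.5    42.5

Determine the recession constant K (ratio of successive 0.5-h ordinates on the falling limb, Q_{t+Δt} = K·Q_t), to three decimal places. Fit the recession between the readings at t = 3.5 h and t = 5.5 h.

K ≈ 0.722

Using the recession-limb readings at t = 3.5 h and t = 5.5 h: Q falls from 156.6 to 42.5 m³/s over 4 intervals.
K = (Q₂/Q₁)^(1/4) = (42.5/156.6)^(1/4) = 0.722.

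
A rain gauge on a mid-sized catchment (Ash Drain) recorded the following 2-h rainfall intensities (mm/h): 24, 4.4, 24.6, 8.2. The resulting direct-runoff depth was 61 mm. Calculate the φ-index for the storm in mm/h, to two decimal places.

Only the 2 blocks with intensity above φ contribute runoff: 24, 24.6 mm/h.
Σ(I−φ)·Δt = d  ⇒  (24+24.6 − 2φ)·2 = 61
φ = (48.60 − 61/2) / 2 = 9.05 mm/h.

φ ≈ 9.05 mm/h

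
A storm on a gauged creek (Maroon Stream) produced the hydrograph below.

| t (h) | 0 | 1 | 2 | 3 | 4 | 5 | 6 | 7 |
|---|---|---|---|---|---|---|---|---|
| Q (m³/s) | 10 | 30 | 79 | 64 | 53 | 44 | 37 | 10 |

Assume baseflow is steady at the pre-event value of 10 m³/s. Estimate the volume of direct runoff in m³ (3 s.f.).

V ≈ 8.89 × 10^5 m³

Direct-runoff ordinates (Q − Q_b): 0.0, 20.0, 69.0, 54.0, 43.0, 34.0, 27.0, 0.0 m³/s.
ΣQ_DR = 247.0 m³/s.
With Δt = 1 h = 3600 s, V = ΣQ_DR · Δt = 247.0 × 3600 = 8.89 × 10^5 m³.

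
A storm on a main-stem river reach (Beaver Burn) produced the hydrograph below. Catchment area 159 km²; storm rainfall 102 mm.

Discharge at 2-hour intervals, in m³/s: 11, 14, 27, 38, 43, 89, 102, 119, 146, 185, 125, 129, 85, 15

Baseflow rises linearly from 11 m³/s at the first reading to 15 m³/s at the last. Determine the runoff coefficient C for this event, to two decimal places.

ΣQ_DR = 946.0 m³/s; V = ΣQ_DR·Δt = 6.811 × 10^6 m³.
Runoff depth d = V / A = 42.84 mm.
C = d / P = 42.84 / 102 = 0.42.

C ≈ 0.42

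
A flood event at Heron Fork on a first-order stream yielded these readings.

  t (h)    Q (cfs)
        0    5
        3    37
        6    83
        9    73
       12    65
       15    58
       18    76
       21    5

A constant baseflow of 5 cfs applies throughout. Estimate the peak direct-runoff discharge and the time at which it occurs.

Q_p = 78.0 cfs at t = 6 h

Subtracting baseflow gives direct-runoff ordinates: 0.0, 32.0, 78.0, 68.0, 60.0, 53.0, 71.0, 0.0 cfs.
The maximum is 78.0 cfs, occurring at the reading for t = 6 h.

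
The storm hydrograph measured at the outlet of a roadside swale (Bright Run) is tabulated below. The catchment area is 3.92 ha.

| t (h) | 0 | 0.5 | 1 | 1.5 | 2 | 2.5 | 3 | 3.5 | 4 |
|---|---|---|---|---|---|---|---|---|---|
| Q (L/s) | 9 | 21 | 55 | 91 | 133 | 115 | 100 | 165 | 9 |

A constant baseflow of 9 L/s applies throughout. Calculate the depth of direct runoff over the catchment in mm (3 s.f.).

Direct runoff: 0.0, 12.0, 46.0, 82.0, 124.0, 106.0, 91.0, 156.0, 0.0 L/s; ΣQ_DR = 617.0 L/s.
V = ΣQ_DR · Δt = 617.0 × 1800 s = 1.111 × 10^6 L.
Over A = 3.92 ha, depth = V / A = 28.3 mm.

d ≈ 28.3 mm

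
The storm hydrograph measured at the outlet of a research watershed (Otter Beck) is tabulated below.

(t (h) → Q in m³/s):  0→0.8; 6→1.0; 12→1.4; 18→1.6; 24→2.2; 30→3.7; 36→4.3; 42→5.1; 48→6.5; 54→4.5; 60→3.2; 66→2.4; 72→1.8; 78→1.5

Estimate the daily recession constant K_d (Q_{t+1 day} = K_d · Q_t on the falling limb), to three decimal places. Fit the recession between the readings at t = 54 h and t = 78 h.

Between t = 54 h and t = 78 h the flow falls from 4.5 to 1.5 m³/s over 4×6 h = 24 h.
Per-interval ratio K = (1.5/4.5)^(1/4) = 0.7598; K_d = K^(24/6) = 0.333.

K_d ≈ 0.333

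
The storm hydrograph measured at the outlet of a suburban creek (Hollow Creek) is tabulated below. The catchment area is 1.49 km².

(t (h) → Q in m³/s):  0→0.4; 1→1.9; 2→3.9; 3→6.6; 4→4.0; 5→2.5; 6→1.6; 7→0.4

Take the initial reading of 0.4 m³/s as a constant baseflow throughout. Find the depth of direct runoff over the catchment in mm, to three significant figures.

d ≈ 43.7 mm

Direct runoff: 0.0, 1.5, 3.5, 6.2, 3.6, 2.1, 1.2, 0.0 m³/s; ΣQ_DR = 18.10 m³/s.
V = ΣQ_DR · Δt = 18.10 × 3600 s = 65160 m³.
Over A = 1.49 km², depth = V / A = 43.7 mm.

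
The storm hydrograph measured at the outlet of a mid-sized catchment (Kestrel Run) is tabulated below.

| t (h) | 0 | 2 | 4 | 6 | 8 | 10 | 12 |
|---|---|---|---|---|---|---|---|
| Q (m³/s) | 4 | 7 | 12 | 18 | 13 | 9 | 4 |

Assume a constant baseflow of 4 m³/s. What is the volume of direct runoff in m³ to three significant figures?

Direct-runoff ordinates (Q − Q_b): 0.0, 3.0, 8.0, 14.0, 9.0, 5.0, 0.0 m³/s.
ΣQ_DR = 39.00 m³/s.
With Δt = 2 h = 7200 s, V = ΣQ_DR · Δt = 39.00 × 7200 = 2.81 × 10^5 m³.

V ≈ 2.81 × 10^5 m³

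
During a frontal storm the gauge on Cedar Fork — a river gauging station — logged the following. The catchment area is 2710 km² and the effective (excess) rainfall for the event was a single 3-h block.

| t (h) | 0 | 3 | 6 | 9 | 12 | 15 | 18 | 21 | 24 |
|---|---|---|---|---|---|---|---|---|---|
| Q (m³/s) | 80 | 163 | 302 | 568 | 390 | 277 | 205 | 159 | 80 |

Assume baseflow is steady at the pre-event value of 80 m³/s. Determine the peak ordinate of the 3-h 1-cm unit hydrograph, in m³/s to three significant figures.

U_p ≈ 814 m³/s

Direct runoff: 0.0, 83.0, 222.0, 488.0, 310.0, 197.0, 125.0, 79.0, 0.0 m³/s; ΣQ_DR = 1504 m³/s, peak = 488.0 m³/s.
Runoff depth d = ΣQ_DR·Δt / A = 1504 × 10800 / (2710 km²) = 5.994 mm.
The 1-cm UH is the DRH scaled by (10 mm)/d, so U_p = 488.0 × 10/5.994 = 814 m³/s.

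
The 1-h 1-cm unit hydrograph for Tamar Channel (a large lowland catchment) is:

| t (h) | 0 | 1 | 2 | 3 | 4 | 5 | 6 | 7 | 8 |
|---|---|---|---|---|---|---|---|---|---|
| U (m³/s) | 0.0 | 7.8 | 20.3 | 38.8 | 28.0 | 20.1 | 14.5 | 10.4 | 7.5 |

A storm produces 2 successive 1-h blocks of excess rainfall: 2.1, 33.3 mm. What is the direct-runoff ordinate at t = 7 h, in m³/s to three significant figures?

Q ≈ 50.5 m³/s

By discrete convolution, Q_j = Σ (P_i / 10 mm) · U_{j−i}.
At t = 7 h (j=7): Q = (2.1/10)·10.4 + (33.3/10)·14.5 = 50.5 m³/s.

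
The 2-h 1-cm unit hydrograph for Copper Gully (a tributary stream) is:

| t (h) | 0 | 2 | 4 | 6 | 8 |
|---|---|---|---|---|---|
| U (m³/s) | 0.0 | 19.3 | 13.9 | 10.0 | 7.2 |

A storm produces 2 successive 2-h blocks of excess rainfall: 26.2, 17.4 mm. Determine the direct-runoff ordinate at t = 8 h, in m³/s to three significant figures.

By discrete convolution, Q_j = Σ (P_i / 10 mm) · U_{j−i}.
At t = 8 h (j=4): Q = (26.2/10)·7.2 + (17.4/10)·10.0 = 36.3 m³/s.

Q ≈ 36.3 m³/s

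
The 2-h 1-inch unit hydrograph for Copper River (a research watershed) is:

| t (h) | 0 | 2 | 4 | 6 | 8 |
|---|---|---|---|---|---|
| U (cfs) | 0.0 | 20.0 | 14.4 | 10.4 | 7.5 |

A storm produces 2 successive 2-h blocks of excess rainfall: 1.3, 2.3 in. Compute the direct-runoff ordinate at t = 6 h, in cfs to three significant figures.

By discrete convolution, Q_j = Σ (P_i / 1 in) · U_{j−i}.
At t = 6 h (j=3): Q = (1.3/1)·10.4 + (2.3/1)·14.4 = 46.6 cfs.

Q ≈ 46.6 cfs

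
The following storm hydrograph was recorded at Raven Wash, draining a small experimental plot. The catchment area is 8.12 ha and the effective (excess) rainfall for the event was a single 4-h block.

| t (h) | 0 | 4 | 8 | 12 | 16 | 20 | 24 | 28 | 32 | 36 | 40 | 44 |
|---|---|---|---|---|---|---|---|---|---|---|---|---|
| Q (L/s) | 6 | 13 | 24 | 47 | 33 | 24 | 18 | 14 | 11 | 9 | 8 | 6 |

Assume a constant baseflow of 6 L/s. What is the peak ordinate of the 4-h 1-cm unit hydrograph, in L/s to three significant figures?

U_p ≈ 16.4 L/s

Direct runoff: 0.0, 7.0, 18.0, 41.0, 27.0, 18.0, 12.0, 8.0, 5.0, 3.0, 2.0, 0.0 L/s; ΣQ_DR = 141.0 L/s, peak = 41.0 L/s.
Runoff depth d = ΣQ_DR·Δt / A = 141.0 × 14400 / (8.12 ha) = 25.00 mm.
The 1-cm UH is the DRH scaled by (10 mm)/d, so U_p = 41.0 × 10/25.00 = 16.4 L/s.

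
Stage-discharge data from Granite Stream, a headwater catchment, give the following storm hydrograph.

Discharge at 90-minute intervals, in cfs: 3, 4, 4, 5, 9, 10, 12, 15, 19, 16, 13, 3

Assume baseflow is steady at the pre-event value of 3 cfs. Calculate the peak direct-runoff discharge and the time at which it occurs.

Q_p = 16.0 cfs at t = 12 h

Subtracting baseflow gives direct-runoff ordinates: 0.0, 1.0, 1.0, 2.0, 6.0, 7.0, 9.0, 12.0, 16.0, 13.0, 10.0, 0.0 cfs.
The maximum is 16.0 cfs, occurring at the reading for t = 12 h.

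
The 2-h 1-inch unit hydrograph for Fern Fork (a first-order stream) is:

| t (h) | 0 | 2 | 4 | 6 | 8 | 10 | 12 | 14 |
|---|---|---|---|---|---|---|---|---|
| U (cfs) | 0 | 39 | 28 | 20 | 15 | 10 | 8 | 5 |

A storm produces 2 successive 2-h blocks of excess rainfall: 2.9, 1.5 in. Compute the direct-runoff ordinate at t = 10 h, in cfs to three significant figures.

Q ≈ 51.5 cfs

By discrete convolution, Q_j = Σ (P_i / 1 in) · U_{j−i}.
At t = 10 h (j=5): Q = (2.9/1)·10 + (1.5/1)·15 = 51.5 cfs.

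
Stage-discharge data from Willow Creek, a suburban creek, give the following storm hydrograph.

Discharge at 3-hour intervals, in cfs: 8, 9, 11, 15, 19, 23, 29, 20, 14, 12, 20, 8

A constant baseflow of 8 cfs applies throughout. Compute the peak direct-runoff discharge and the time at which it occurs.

Subtracting baseflow gives direct-runoff ordinates: 0.0, 1.0, 3.0, 7.0, 11.0, 15.0, 21.0, 12.0, 6.0, 4.0, 12.0, 0.0 cfs.
The maximum is 21.0 cfs, occurring at the reading for t = 18 h.

Q_p = 21.0 cfs at t = 18 h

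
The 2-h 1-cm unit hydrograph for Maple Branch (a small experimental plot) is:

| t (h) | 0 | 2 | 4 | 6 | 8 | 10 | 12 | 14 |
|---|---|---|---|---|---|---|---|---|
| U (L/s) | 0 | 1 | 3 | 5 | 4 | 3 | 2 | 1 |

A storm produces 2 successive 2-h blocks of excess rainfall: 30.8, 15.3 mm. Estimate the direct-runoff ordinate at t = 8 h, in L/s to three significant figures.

Q ≈ 20.0 L/s

By discrete convolution, Q_j = Σ (P_i / 10 mm) · U_{j−i}.
At t = 8 h (j=4): Q = (30.8/10)·4 + (15.3/10)·5 = 20.0 L/s.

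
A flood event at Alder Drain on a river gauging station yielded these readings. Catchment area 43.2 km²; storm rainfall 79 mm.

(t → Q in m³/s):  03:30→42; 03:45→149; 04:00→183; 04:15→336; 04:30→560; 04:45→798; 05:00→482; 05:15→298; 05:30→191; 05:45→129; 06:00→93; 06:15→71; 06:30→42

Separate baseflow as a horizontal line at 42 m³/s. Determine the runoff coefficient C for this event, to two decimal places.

C ≈ 0.75

ΣQ_DR = 2828 m³/s; V = ΣQ_DR·Δt = 2.545 × 10^6 m³.
Runoff depth d = V / A = 58.92 mm.
C = d / P = 58.92 / 79 = 0.75.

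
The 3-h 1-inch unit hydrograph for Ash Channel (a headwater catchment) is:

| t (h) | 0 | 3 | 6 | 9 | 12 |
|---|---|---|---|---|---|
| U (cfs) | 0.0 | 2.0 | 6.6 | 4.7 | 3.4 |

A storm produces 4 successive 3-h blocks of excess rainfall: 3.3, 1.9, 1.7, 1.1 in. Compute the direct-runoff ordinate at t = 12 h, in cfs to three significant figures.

By discrete convolution, Q_j = Σ (P_i / 1 in) · U_{j−i}.
At t = 12 h (j=4): Q = (3.3/1)·3.4 + (1.9/1)·4.7 + (1.7/1)·6.6 + (1.1/1)·2.0 = 33.6 cfs.

Q ≈ 33.6 cfs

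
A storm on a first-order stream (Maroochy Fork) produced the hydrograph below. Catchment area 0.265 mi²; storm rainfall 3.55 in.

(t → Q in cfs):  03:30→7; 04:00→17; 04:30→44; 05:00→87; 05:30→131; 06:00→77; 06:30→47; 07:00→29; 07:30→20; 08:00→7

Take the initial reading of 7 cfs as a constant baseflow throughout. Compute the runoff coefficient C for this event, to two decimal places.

ΣQ_DR = 396.0 cfs; V = ΣQ_DR·Δt = 7.128 × 10^5 ft³.
Runoff depth d = V / A = 1.158 in.
C = d / P = 1.158 / 3.55 = 0.33.

C ≈ 0.33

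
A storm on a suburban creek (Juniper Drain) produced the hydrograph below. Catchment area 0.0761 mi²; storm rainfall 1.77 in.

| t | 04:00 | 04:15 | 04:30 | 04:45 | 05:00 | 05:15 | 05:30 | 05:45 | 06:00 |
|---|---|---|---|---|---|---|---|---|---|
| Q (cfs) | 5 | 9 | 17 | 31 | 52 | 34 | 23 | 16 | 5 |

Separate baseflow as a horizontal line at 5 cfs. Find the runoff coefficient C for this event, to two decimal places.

C ≈ 0.42

ΣQ_DR = 147.0 cfs; V = ΣQ_DR·Δt = 1.323 × 10^5 ft³.
Runoff depth d = V / A = 0.7483 in.
C = d / P = 0.7483 / 1.77 = 0.42.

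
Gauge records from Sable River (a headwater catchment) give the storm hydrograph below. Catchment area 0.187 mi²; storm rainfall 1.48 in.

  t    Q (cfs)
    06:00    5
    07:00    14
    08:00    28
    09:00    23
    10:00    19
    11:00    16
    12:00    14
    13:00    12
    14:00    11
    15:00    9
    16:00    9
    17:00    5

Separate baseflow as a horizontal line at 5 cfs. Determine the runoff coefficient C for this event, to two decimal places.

ΣQ_DR = 105.0 cfs; V = ΣQ_DR·Δt = 3.780 × 10^5 ft³.
Runoff depth d = V / A = 0.8701 in.
C = d / P = 0.8701 / 1.48 = 0.59.

C ≈ 0.59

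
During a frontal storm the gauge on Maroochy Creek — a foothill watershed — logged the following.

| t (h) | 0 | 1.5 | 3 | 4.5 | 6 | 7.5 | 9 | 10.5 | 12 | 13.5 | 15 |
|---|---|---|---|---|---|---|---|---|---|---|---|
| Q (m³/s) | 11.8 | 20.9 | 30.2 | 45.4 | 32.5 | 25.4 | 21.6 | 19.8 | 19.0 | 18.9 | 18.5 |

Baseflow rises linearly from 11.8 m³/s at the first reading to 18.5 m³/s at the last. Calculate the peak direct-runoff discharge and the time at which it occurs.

Subtracting baseflow gives direct-runoff ordinates: 0.00, 8.43, 17.06, 31.59, 18.02, 10.25, 5.78, 3.31, 1.84, 1.07, 0.00 m³/s.
The maximum is 31.59 m³/s, occurring at the reading for t = 4.5 h.

Q_p = 31.59 m³/s at t = 4.5 h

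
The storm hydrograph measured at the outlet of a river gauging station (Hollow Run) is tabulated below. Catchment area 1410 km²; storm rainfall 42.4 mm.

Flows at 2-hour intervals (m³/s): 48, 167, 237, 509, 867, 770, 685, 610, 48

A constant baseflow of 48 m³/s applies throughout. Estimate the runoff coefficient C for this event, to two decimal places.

ΣQ_DR = 3509 m³/s; V = ΣQ_DR·Δt = 2.526 × 10^7 m³.
Runoff depth d = V / A = 17.92 mm.
C = d / P = 17.92 / 42.4 = 0.42.

C ≈ 0.42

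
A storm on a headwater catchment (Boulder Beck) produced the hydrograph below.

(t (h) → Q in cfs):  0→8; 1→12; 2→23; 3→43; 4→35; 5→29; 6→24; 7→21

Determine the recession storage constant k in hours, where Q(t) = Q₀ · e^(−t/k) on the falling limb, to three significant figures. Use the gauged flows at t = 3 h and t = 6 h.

On the falling limb, Q drops from 43 to 24 cfs between t = 3 h and t = 6 h (Δt = 3 h).
k = −Δt / ln(Q₂/Q₁) = −3 / ln(24/43) = 5.14 h.

k ≈ 5.14 h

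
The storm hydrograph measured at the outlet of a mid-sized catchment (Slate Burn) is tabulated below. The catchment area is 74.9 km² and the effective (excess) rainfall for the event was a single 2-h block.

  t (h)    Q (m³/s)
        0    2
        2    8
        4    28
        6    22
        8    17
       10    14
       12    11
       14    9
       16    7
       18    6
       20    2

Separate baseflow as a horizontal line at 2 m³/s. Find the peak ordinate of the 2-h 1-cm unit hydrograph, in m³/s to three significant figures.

U_p ≈ 26.0 m³/s

Direct runoff: 0.0, 6.0, 26.0, 20.0, 15.0, 12.0, 9.0, 7.0, 5.0, 4.0, 0.0 m³/s; ΣQ_DR = 104.0 m³/s, peak = 26.0 m³/s.
Runoff depth d = ΣQ_DR·Δt / A = 104.0 × 7200 / (74.9 km²) = 9.997 mm.
The 1-cm UH is the DRH scaled by (10 mm)/d, so U_p = 26.0 × 10/9.997 = 26.0 m³/s.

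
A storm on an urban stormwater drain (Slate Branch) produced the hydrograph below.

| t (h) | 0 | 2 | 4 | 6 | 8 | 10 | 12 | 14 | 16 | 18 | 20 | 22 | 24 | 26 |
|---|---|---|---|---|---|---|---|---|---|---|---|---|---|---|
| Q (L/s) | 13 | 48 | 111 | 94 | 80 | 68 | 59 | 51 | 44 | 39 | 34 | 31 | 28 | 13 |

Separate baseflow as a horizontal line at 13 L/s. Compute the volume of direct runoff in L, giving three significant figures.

Direct-runoff ordinates (Q − Q_b): 0.0, 35.0, 98.0, 81.0, 67.0, 55.0, 46.0, 38.0, 31.0, 26.0, 21.0, 18.0, 15.0, 0.0 L/s.
ΣQ_DR = 531.0 L/s.
With Δt = 2 h = 7200 s, V = ΣQ_DR · Δt = 531.0 × 7200 = 3.82 × 10^6 L.

V ≈ 3.82 × 10^6 L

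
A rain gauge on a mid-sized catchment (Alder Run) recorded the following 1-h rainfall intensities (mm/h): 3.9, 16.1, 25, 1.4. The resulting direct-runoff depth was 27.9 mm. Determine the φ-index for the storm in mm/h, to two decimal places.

Only the 2 blocks with intensity above φ contribute runoff: 16.1, 25 mm/h.
Σ(I−φ)·Δt = d  ⇒  (16.1+25 − 2φ)·1 = 27.9
φ = (41.10 − 27.9/1) / 2 = 6.60 mm/h.

φ ≈ 6.60 mm/h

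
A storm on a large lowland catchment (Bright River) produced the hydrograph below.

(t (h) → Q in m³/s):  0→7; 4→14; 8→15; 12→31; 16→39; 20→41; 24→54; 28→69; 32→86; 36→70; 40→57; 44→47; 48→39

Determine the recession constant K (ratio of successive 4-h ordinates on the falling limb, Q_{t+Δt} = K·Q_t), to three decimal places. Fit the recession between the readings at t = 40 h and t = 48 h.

Using the recession-limb readings at t = 40 h and t = 48 h: Q falls from 57 to 39 m³/s over 2 intervals.
K = (Q₂/Q₁)^(1/2) = (39/57)^(1/2) = 0.827.

K ≈ 0.827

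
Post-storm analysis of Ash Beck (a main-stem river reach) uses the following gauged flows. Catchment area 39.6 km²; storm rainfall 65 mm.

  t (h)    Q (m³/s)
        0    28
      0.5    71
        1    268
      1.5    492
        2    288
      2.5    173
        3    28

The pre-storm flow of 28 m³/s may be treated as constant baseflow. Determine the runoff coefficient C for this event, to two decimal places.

C ≈ 0.81

ΣQ_DR = 1152 m³/s; V = ΣQ_DR·Δt = 2.074 × 10^6 m³.
Runoff depth d = V / A = 52.36 mm.
C = d / P = 52.36 / 65 = 0.81.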